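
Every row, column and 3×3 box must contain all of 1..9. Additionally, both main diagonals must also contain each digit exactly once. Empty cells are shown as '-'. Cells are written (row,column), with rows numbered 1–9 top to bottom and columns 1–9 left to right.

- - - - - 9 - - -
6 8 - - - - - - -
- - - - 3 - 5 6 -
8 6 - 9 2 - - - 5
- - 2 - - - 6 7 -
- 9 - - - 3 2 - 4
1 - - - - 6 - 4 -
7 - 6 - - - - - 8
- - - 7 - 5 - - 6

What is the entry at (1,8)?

3

(6,1) = 5 (sole candidate).
(7,7) = 7 (sole candidate).
(5,4) = 5 (hidden single in row 5).
(5,9) = 9 (hidden single in row 5).
(3,1) = 9 (hidden single in row 3).
(5,6) = 8 (hidden single in row 5).
(3,4) = 8 (hidden single in row 3).
(6,8) = 8 (hidden single in row 6).
(1,7) = 8 (hidden single in row 1).
(7,2) = 5 (hidden single in row 7).
(8,8) = 5 (hidden single in row 8).
(2,7) = 4 (hidden single in column 7).
(2,8) = 9 (hidden single in row 2).
(7,5) = 9 (hidden single in row 7).
(7,3) = 8 (hidden single in row 7).
(8,7) = 9 (hidden single in row 8).
(9,5) = 8 (hidden single in row 9).
(9,3) = 9 (hidden single in row 9).
(1,1) = 2 (hidden single in main diagonal).
(9,8) = 2 (hidden single in column 8).
(7,9) = 3 (sole candidate).
(9,7) = 1 (sole candidate).
(4,7) = 3 (sole candidate).
(4,8) = 1 (sole candidate).
(7,4) = 2 (sole candidate).
(1,8) = 3: row 1 has {2,8,9}; col 8 has {1,2,4,5,6,7,8,9}; box has {4,5,6,8,9} → only 3 remains.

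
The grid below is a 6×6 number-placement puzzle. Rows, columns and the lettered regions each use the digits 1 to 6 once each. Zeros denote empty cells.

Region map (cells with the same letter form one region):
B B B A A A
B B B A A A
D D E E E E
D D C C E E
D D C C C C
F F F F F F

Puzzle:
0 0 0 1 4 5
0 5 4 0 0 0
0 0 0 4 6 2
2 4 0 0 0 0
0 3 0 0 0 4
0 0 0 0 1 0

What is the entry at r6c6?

r3c2 = 1: row 3 has {2,4,6}; col 2 has {3,4,5}; region has {2,3,4} → only 1 remains.
r3c1 = 5: row 3 has {1,2,4,6}; col 1 has {2}; region has {1,2,3,4} → only 5 remains.
r3c3 = 3: row 3 has {1,2,4,5,6}; col 3 has {4}; region has {2,4,6} → only 3 remains.
r4c5 = 5: row 4 has {2,4}; col 5 has {1,4,6}; region has {2,3,4,6} → only 5 remains.
r4c6 = 1: row 4 has {2,4,5}; col 6 has {2,4,5}; region has {2,3,4,5,6} → only 1 remains.
r5c1 = 6: row 5 has {3,4}; col 1 has {2,5}; region has {1,2,3,4,5} → only 6 remains.
r5c5 = 2: row 5 has {3,4,6}; col 5 has {1,4,5,6}; region has {4} → only 2 remains.
r1c1 = 3: row 1 has {1,4,5}; col 1 has {2,5,6}; region has {4,5} → only 3 remains.
r2c1 = 1: row 2 has {4,5}; col 1 has {2,3,5,6}; region has {3,4,5} → only 1 remains.
r2c5 = 3: row 2 has {1,4,5}; col 5 has {1,2,4,5,6}; region has {1,4,5} → only 3 remains.
r2c6 = 6: row 2 has {1,3,4,5}; col 6 has {1,2,4,5}; region has {1,3,4,5} → only 6 remains.
r4c3 = 6: row 4 has {1,2,4,5}; col 3 has {3,4}; region has {2,4} → only 6 remains.
r4c4 = 3: row 4 has {1,2,4,5,6}; col 4 has {1,4}; region has {2,4,6} → only 3 remains.
r5c4 = 5: row 5 has {2,3,4,6}; col 4 has {1,3,4}; region has {2,3,4,6} → only 5 remains.
r6c1 = 4: row 6 has {1}; col 1 has {1,2,3,5,6}; region has {1} → only 4 remains.
r6c6 = 3: row 6 has {1,4}; col 6 has {1,2,4,5,6}; region has {1,4} → only 3 remains.

3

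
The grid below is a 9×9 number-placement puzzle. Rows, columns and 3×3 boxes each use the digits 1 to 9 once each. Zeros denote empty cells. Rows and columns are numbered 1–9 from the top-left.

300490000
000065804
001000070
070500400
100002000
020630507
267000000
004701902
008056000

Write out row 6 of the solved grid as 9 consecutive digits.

829634517

row 2, column 2 = 9: row 2 has {4,5,6,8}; col 2 has {2,6,7}; box has {1,3} → only 9 remains.
row 2, column 3 = 2: row 2 has {4,5,6,8,9}; col 3 has {1,4,7,8}; box has {1,3,9} → only 2 remains.
row 6, column 3 = 9: row 6 has {2,3,5,6,7}; col 3 has {1,2,4,7,8}; box has {1,2,7} → only 9 remains.
row 8, column 1 = 5: row 8 has {1,2,4,7,9}; col 1 has {1,2,3}; box has {2,4,6,7,8} → only 5 remains.
row 8, column 2 = 3: row 8 has {1,2,4,5,7,9}; col 2 has {2,6,7,9}; box has {2,4,5,6,7,8} → only 3 remains.
row 8, column 5 = 8: row 8 has {1,2,3,4,5,7,9}; col 5 has {3,5,6,9}; box has {1,5,6,7} → only 8 remains.
row 8, column 8 = 6: row 8 has {1,2,3,4,5,7,8,9}; col 8 has {7}; box has {2,9} → only 6 remains.
row 9, column 1 = 9: row 9 has {5,6,8}; col 1 has {1,2,3,5}; box has {2,3,4,5,6,7,8} → only 9 remains.
row 9, column 2 = 1: row 9 has {5,6,8,9}; col 2 has {2,3,6,7,9}; box has {2,3,4,5,6,7,8,9} → only 1 remains.
row 9, column 9 = 3: row 9 has {1,5,6,8,9}; col 9 has {2,4,7}; box has {2,6,9} → only 3 remains.
row 2, column 1 = 7: row 2 has {2,4,5,6,8,9}; col 1 has {1,2,3,5,9}; box has {1,2,3,9} → only 7 remains.
row 3, column 5 = 2: row 3 has {1,7}; col 5 has {3,5,6,8,9}; box has {4,5,6,9} → only 2 remains.
row 4, column 5 = 1: row 4 has {4,5,7}; col 5 has {2,3,5,6,8,9}; box has {2,3,5,6} → only 1 remains.
row 7, column 5 = 4: row 7 has {2,6,7}; col 5 has {1,2,3,5,6,8,9}; box has {1,5,6,7,8} → only 4 remains.
row 7, column 7 = 1: row 7 has {2,4,6,7}; col 7 has {4,5,8,9}; box has {2,3,6,9} → only 1 remains.
row 9, column 4 = 2: row 9 has {1,3,5,6,8,9}; col 4 has {4,5,6,7}; box has {1,4,5,6,7,8} → only 2 remains.
row 9, column 7 = 7: row 9 has {1,2,3,5,6,8,9}; col 7 has {1,4,5,8,9}; box has {1,2,3,6,9} → only 7 remains.
row 9, column 8 = 4: row 9 has {1,2,3,5,6,7,8,9}; col 8 has {6,7}; box has {1,2,3,6,7,9} → only 4 remains.
row 5, column 5 = 7: row 5 has {1,2}; col 5 has {1,2,3,4,5,6,8,9}; box has {1,2,3,5,6} → only 7 remains.
row 1, column 6 = 7: in row 1, 7 can only go here (every other open cell in that row sees a 7).
row 1, column 2 = 8: in row 1, 8 can only go here (every other open cell in that row sees an 8).
row 3, column 9 = 9: in row 3, 9 can only go here (every other open cell in that row sees a 9).
row 3, column 2 = 5: in row 3, 5 can only go here (every other open cell in that row sees a 5).
row 1, column 3 = 6: row 1 has {3,4,7,8,9}; col 3 has {1,2,4,7,8,9}; box has {1,2,3,5,7,8,9} → only 6 remains.
row 1, column 7 = 2: row 1 has {3,4,6,7,8,9}; col 7 has {1,4,5,7,8,9}; box has {4,7,8,9} → only 2 remains.
row 3, column 1 = 4: row 3 has {1,2,5,7,9}; col 1 has {1,2,3,5,7,9}; box has {1,2,3,5,6,7,8,9} → only 4 remains.
row 4, column 3 = 3: row 4 has {1,4,5,7}; col 3 has {1,2,4,6,7,8,9}; box has {1,2,7,9} → only 3 remains.
row 5, column 2 = 4: row 5 has {1,2,7}; col 2 has {1,2,3,5,6,7,8,9}; box has {1,2,3,7,9} → only 4 remains.
row 5, column 3 = 5: row 5 has {1,2,4,7}; col 3 has {1,2,3,4,6,7,8,9}; box has {1,2,3,4,7,9} → only 5 remains.
row 6, column 1 = 8: row 6 has {2,3,5,6,7,9}; col 1 has {1,2,3,4,5,7,9}; box has {1,2,3,4,5,7,9} → only 8 remains.
row 6, column 6 = 4: row 6 has {2,3,5,6,7,8,9}; col 6 has {1,2,5,6,7}; box has {1,2,3,5,6,7} → only 4 remains.
row 6, column 8 = 1: row 6 has {2,3,4,5,6,7,8,9}; col 8 has {4,6,7}; box has {4,5,7} → only 1 remains.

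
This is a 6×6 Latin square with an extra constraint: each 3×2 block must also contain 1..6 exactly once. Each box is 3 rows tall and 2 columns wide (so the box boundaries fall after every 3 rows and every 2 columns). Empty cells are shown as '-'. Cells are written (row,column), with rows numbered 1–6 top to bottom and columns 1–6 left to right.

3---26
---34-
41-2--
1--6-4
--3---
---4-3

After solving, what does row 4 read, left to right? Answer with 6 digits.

132654

(1,2) = 5 (sole candidate).
(1,4) = 1 (sole candidate).
(3,6) = 5 (sole candidate).
(4,5) = 5: row 4 has {1,4,6}; col 5 has {2,4}; box has {3,4} → only 5 remains.
(5,4) = 5 (sole candidate).
(1,3) = 4 (sole candidate).
(2,6) = 1 (sole candidate).
(3,3) = 6 (sole candidate).
(3,5) = 3 (sole candidate).
(4,3) = 2: row 4 has {1,4,5,6}; col 3 has {3,4,6}; box has {3,4,5,6} → only 2 remains.
(5,6) = 2 (sole candidate).
(6,3) = 1 (sole candidate).
(6,5) = 6 (sole candidate).
(2,3) = 5 (sole candidate).
(4,2) = 3: row 4 has {1,2,4,5,6}; col 2 has {1,5}; box has {1} → only 3 remains.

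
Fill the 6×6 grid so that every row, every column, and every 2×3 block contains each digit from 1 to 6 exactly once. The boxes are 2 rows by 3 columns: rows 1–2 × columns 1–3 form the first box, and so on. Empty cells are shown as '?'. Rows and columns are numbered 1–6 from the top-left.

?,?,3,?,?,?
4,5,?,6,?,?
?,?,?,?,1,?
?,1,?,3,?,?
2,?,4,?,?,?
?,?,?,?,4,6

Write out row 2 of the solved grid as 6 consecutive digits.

r6c2 = 3 (sole candidate).
r5c2 = 6 (sole candidate).
r1c2 = 2 (sole candidate).
r1c5 = 5 (sole candidate).
r2c3 = 1: row 2 has {4,5,6}; col 3 has {3,4}; box has {2,3,4,5} → only 1 remains.
r3c2 = 4 (sole candidate).
r5c5 = 3 (sole candidate).
r6c3 = 5 (sole candidate).
r1c1 = 6 (sole candidate).
r2c5 = 2: row 2 has {1,4,5,6}; col 5 has {1,3,4,5}; box has {5,6} → only 2 remains.
r2c6 = 3: row 2 has {1,2,4,5,6}; col 6 has {6}; box has {2,5,6} → only 3 remains.

451623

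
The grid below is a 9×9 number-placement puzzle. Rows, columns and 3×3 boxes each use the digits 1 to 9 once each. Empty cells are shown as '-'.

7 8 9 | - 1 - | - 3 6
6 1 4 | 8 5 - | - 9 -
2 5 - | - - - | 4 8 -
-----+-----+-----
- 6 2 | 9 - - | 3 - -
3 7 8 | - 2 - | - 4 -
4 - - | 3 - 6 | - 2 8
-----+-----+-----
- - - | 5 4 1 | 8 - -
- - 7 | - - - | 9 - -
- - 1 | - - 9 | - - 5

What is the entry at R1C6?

R3C3 = 3: row 3 has {2,4,5,8}; col 3 has {1,2,4,7,8,9}; box has {1,2,4,5,6,7,8,9} → only 3 remains.
R3C6 = 7: row 3 has {2,3,4,5,8}; col 6 has {1,6,9}; box has {1,5,8} → only 7 remains.
R3C9 = 1: row 3 has {2,3,4,5,7,8}; col 9 has {5,6,8}; box has {3,4,6,8,9} → only 1 remains.
R4C9 = 7: row 4 has {2,3,6,9}; col 9 has {1,5,6,8}; box has {2,3,4,8} → only 7 remains.
R5C4 = 1: row 5 has {2,3,4,7,8}; col 4 has {3,5,8,9}; box has {2,3,6,9} → only 1 remains.
R5C6 = 5: row 5 has {1,2,3,4,7,8}; col 6 has {1,6,7,9}; box has {1,2,3,6,9} → only 5 remains.
R5C7 = 6: row 5 has {1,2,3,4,5,7,8}; col 7 has {3,4,8,9}; box has {2,3,4,7,8} → only 6 remains.
R5C9 = 9: row 5 has {1,2,3,4,5,6,7,8}; col 9 has {1,5,6,7,8}; box has {2,3,4,6,7,8} → only 9 remains.
R6C2 = 9: row 6 has {2,3,4,6,8}; col 2 has {1,5,6,7,8}; box has {2,3,4,6,7,8} → only 9 remains.
R6C3 = 5: row 6 has {2,3,4,6,8,9}; col 3 has {1,2,3,4,7,8,9}; box has {2,3,4,6,7,8,9} → only 5 remains.
R6C5 = 7: row 6 has {2,3,4,5,6,8,9}; col 5 has {1,2,4,5}; box has {1,2,3,5,6,9} → only 7 remains.
R6C7 = 1: row 6 has {2,3,4,5,6,7,8,9}; col 7 has {3,4,6,8,9}; box has {2,3,4,6,7,8,9} → only 1 remains.
R7C1 = 9: row 7 has {1,4,5,8}; col 1 has {2,3,4,6,7}; box has {1,7} → only 9 remains.
R7C3 = 6: row 7 has {1,4,5,8,9}; col 3 has {1,2,3,4,5,7,8,9}; box has {1,7,9} → only 6 remains.
R7C8 = 7: row 7 has {1,4,5,6,8,9}; col 8 has {2,3,4,8,9}; box has {5,8,9} → only 7 remains.
R9C1 = 8: row 9 has {1,5,9}; col 1 has {2,3,4,6,7,9}; box has {1,6,7,9} → only 8 remains.
R9C7 = 2: row 9 has {1,5,8,9}; col 7 has {1,3,4,6,8,9}; box has {5,7,8,9} → only 2 remains.
R9C8 = 6: row 9 has {1,2,5,8,9}; col 8 has {2,3,4,7,8,9}; box has {2,5,7,8,9} → only 6 remains.
R1C7 = 5: row 1 has {1,3,6,7,8,9}; col 7 has {1,2,3,4,6,8,9}; box has {1,3,4,6,8,9} → only 5 remains.
R2C7 = 7: row 2 has {1,4,5,6,8,9}; col 7 has {1,2,3,4,5,6,8,9}; box has {1,3,4,5,6,8,9} → only 7 remains.
R2C9 = 2: row 2 has {1,4,5,6,7,8,9}; col 9 has {1,5,6,7,8,9}; box has {1,3,4,5,6,7,8,9} → only 2 remains.
R3C4 = 6: row 3 has {1,2,3,4,5,7,8}; col 4 has {1,3,5,8,9}; box has {1,5,7,8} → only 6 remains.
R3C5 = 9: row 3 has {1,2,3,4,5,6,7,8}; col 5 has {1,2,4,5,7}; box has {1,5,6,7,8} → only 9 remains.
R4C1 = 1: row 4 has {2,3,6,7,9}; col 1 has {2,3,4,6,7,8,9}; box has {2,3,4,5,6,7,8,9} → only 1 remains.
R4C5 = 8: row 4 has {1,2,3,6,7,9}; col 5 has {1,2,4,5,7,9}; box has {1,2,3,5,6,7,9} → only 8 remains.
R4C6 = 4: row 4 has {1,2,3,6,7,8,9}; col 6 has {1,5,6,7,9}; box has {1,2,3,5,6,7,8,9} → only 4 remains.
R4C8 = 5: row 4 has {1,2,3,4,6,7,8,9}; col 8 has {2,3,4,6,7,8,9}; box has {1,2,3,4,6,7,8,9} → only 5 remains.
R7C9 = 3: row 7 has {1,4,5,6,7,8,9}; col 9 has {1,2,5,6,7,8,9}; box has {2,5,6,7,8,9} → only 3 remains.
R8C1 = 5: row 8 has {7,9}; col 1 has {1,2,3,4,6,7,8,9}; box has {1,6,7,8,9} → only 5 remains.
R8C4 = 2: row 8 has {5,7,9}; col 4 has {1,3,5,6,8,9}; box has {1,4,5,9} → only 2 remains.
R8C8 = 1: row 8 has {2,5,7,9}; col 8 has {2,3,4,5,6,7,8,9}; box has {2,3,5,6,7,8,9} → only 1 remains.
R8C9 = 4: row 8 has {1,2,5,7,9}; col 9 has {1,2,3,5,6,7,8,9}; box has {1,2,3,5,6,7,8,9} → only 4 remains.
R9C4 = 7: row 9 has {1,2,5,6,8,9}; col 4 has {1,2,3,5,6,8,9}; box has {1,2,4,5,9} → only 7 remains.
R9C5 = 3: row 9 has {1,2,5,6,7,8,9}; col 5 has {1,2,4,5,7,8,9}; box has {1,2,4,5,7,9} → only 3 remains.
R1C4 = 4: row 1 has {1,3,5,6,7,8,9}; col 4 has {1,2,3,5,6,7,8,9}; box has {1,5,6,7,8,9} → only 4 remains.
R1C6 = 2: row 1 has {1,3,4,5,6,7,8,9}; col 6 has {1,4,5,6,7,9}; box has {1,4,5,6,7,8,9} → only 2 remains.

2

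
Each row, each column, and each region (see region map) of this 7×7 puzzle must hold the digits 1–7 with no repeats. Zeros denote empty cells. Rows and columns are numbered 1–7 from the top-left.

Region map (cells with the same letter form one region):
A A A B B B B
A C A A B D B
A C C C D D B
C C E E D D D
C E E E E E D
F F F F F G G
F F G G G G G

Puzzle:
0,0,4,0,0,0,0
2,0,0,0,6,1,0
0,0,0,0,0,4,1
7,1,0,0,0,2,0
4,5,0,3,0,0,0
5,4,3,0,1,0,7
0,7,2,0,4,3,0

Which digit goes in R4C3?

R2C2 = 3: row 2 has {1,2,6}; col 2 has {1,4,5,7}; region has {1,4,7} → only 3 remains.
R4C3 = 6: row 4 has {1,2,7}; col 3 has {2,3,4}; region has {3,5} → only 6 remains.

6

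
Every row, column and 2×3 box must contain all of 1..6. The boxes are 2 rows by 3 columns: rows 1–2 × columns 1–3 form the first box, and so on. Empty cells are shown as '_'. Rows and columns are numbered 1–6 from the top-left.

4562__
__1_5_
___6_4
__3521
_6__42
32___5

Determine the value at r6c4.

1

r1c6 = 3: row 1 has {2,4,5,6}; col 6 has {1,2,4,5}; box has {2,5} → only 3 remains.
r2c1 = 2: row 2 has {1,5}; col 1 has {3,4}; box has {1,4,5,6} → only 2 remains.
r2c2 = 3: row 2 has {1,2,5}; col 2 has {2,5,6}; box has {1,2,4,5,6} → only 3 remains.
r2c4 = 4: row 2 has {1,2,3,5}; col 4 has {2,5,6}; box has {2,3,5} → only 4 remains.
r2c6 = 6: row 2 has {1,2,3,4,5}; col 6 has {1,2,3,4,5}; box has {2,3,4,5} → only 6 remains.
r3c2 = 1: row 3 has {4,6}; col 2 has {2,3,5,6}; box has {3} → only 1 remains.
r3c5 = 3: row 3 has {1,4,6}; col 5 has {2,4,5}; box has {1,2,4,5,6} → only 3 remains.
r4c1 = 6: row 4 has {1,2,3,5}; col 1 has {2,3,4}; box has {1,3} → only 6 remains.
r4c2 = 4: row 4 has {1,2,3,5,6}; col 2 has {1,2,3,5,6}; box has {1,3,6} → only 4 remains.
r5c3 = 5: row 5 has {2,4,6}; col 3 has {1,3,6}; box has {2,3,6} → only 5 remains.
r6c3 = 4: row 6 has {2,3,5}; col 3 has {1,3,5,6}; box has {2,3,5,6} → only 4 remains.
r6c4 = 1: row 6 has {2,3,4,5}; col 4 has {2,4,5,6}; box has {2,4,5} → only 1 remains.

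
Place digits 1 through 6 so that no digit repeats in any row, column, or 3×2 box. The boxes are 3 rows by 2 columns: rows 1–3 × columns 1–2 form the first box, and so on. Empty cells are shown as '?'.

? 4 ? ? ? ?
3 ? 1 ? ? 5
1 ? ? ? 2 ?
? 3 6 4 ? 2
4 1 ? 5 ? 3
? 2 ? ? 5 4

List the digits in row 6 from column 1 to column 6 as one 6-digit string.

623154

row 2, column 2 = 6 (sole candidate).
row 2, column 4 = 2 (sole candidate).
row 2, column 5 = 4 (sole candidate).
row 3, column 2 = 5 (sole candidate).
row 3, column 6 = 6 (sole candidate).
row 4, column 1 = 5 (sole candidate).
row 4, column 5 = 1 (sole candidate).
row 5, column 3 = 2 (sole candidate).
row 5, column 5 = 6 (sole candidate).
row 6, column 1 = 6: row 6 has {2,4,5}; col 1 has {1,3,4,5}; box has {1,2,3,4,5} → only 6 remains.
row 6, column 3 = 3: row 6 has {2,4,5,6}; col 3 has {1,2,6}; box has {2,4,5,6} → only 3 remains.
row 6, column 4 = 1: row 6 has {2,3,4,5,6}; col 4 has {2,4,5}; box has {2,3,4,5,6} → only 1 remains.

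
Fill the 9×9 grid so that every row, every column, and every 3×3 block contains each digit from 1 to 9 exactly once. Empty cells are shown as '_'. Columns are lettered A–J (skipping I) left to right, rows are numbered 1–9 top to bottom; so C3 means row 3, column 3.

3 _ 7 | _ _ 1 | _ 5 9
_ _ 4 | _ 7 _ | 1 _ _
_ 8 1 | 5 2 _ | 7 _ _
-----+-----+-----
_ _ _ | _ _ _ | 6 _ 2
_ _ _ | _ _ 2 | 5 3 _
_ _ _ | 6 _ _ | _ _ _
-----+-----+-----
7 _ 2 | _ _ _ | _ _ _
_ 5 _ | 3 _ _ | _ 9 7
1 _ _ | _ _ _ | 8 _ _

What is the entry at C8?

A2 = 5: in row 2, 5 can only go here (every other open cell in that row sees a 5).
E8 = 1: in row 8, 1 can only go here (every other open cell in that row sees a 1).
G8 = 2: in row 8, 2 can only go here (every other open cell in that row sees a 2).
G1 = 4: row 1 has {1,3,5,7,9}; col 7 has {1,2,5,6,7,8}; box has {1,5,7,9} → only 4 remains.
H3 = 6: row 3 has {1,2,5,7,8}; col 8 has {3,5,9}; box has {1,4,5,7,9} → only 6 remains.
J3 = 3: row 3 has {1,2,5,6,7,8}; col 9 has {2,7,9}; box has {1,4,5,6,7,9} → only 3 remains.
G6 = 9: row 6 has {6}; col 7 has {1,2,4,5,6,7,8}; box has {2,3,5,6} → only 9 remains.
G7 = 3: row 7 has {2,7}; col 7 has {1,2,4,5,6,7,8,9}; box has {2,7,8,9} → only 3 remains.
H9 = 4: row 9 has {1,8}; col 8 has {3,5,6,9}; box has {2,3,7,8,9} → only 4 remains.
D1 = 8: row 1 has {1,3,4,5,7,9}; col 4 has {3,5,6}; box has {1,2,5,7} → only 8 remains.
E1 = 6: row 1 has {1,3,4,5,7,8,9}; col 5 has {1,2,7}; box has {1,2,5,7,8} → only 6 remains.
D2 = 9: row 2 has {1,4,5,7}; col 4 has {3,5,6,8}; box has {1,2,5,6,7,8} → only 9 remains.
F2 = 3: row 2 has {1,4,5,7,9}; col 6 has {1,2}; box has {1,2,5,6,7,8,9} → only 3 remains.
J2 = 8: row 2 has {1,3,4,5,7,9}; col 9 has {2,3,7,9}; box has {1,3,4,5,6,7,9} → only 8 remains.
A3 = 9: row 3 has {1,2,3,5,6,7,8}; col 1 has {1,3,5,7}; box has {1,3,4,5,7,8} → only 9 remains.
F3 = 4: row 3 has {1,2,3,5,6,7,8,9}; col 6 has {1,2,3}; box has {1,2,3,5,6,7,8,9} → only 4 remains.
D7 = 4: row 7 has {2,3,7}; col 4 has {3,5,6,8,9}; box has {1,3} → only 4 remains.
H7 = 1: row 7 has {2,3,4,7}; col 8 has {3,4,5,6,9}; box has {2,3,4,7,8,9} → only 1 remains.
B1 = 2: row 1 has {1,3,4,5,6,7,8,9}; col 2 has {5,8}; box has {1,3,4,5,7,8,9} → only 2 remains.
B2 = 6: row 2 has {1,3,4,5,7,8,9}; col 2 has {2,5,8}; box has {1,2,3,4,5,7,8,9} → only 6 remains.
H2 = 2: row 2 has {1,3,4,5,6,7,8,9}; col 8 has {1,3,4,5,6,9}; box has {1,3,4,5,6,7,8,9} → only 2 remains.
B7 = 9: row 7 has {1,2,3,4,7}; col 2 has {2,5,6,8}; box has {1,2,5,7} → only 9 remains.
B9 = 3: row 9 has {1,4,8}; col 2 has {2,5,6,8,9}; box has {1,2,5,7,9} → only 3 remains.
C9 = 6: row 9 has {1,3,4,8}; col 3 has {1,2,4,7}; box has {1,2,3,5,7,9} → only 6 remains.
J9 = 5: row 9 has {1,3,4,6,8}; col 9 has {2,3,7,8,9}; box has {1,2,3,4,7,8,9} → only 5 remains.
J7 = 6: row 7 has {1,2,3,4,7,9}; col 9 has {2,3,5,7,8,9}; box has {1,2,3,4,5,7,8,9} → only 6 remains.
C8 = 8: row 8 has {1,2,3,5,7,9}; col 3 has {1,2,4,6,7}; box has {1,2,3,5,6,7,9} → only 8 remains.

8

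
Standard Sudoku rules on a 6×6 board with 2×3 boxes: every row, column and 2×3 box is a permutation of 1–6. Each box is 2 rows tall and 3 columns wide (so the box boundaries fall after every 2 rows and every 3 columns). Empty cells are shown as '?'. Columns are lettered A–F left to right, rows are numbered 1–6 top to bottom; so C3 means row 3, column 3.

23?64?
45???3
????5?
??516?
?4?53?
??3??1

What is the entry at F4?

C1 = 1: row 1 has {2,3,4,6}; col 3 has {3,5}; box has {2,3,4,5} → only 1 remains.
F1 = 5: row 1 has {1,2,3,4,6}; col 6 has {1,3}; box has {3,4,6} → only 5 remains.
C2 = 6: row 2 has {3,4,5}; col 3 has {1,3,5}; box has {1,2,3,4,5} → only 6 remains.
D2 = 2: row 2 has {3,4,5,6}; col 4 has {1,5,6}; box has {3,4,5,6} → only 2 remains.
E2 = 1: row 2 has {2,3,4,5,6}; col 5 has {3,4,5,6}; box has {2,3,4,5,6} → only 1 remains.
A4 = 3: row 4 has {1,5,6}; col 1 has {2,4}; box has {5} → only 3 remains.
B4 = 2: row 4 has {1,3,5,6}; col 2 has {3,4,5}; box has {3,5} → only 2 remains.
F4 = 4: row 4 has {1,2,3,5,6}; col 6 has {1,3,5}; box has {1,5,6} → only 4 remains.

4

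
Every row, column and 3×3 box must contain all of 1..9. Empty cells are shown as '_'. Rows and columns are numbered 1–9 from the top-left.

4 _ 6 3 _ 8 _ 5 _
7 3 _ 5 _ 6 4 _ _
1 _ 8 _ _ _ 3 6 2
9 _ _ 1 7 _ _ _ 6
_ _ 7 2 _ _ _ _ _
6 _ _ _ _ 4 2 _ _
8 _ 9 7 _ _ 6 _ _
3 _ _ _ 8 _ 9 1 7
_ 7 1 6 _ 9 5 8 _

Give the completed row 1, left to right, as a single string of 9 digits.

R2C3 = 2: row 2 has {3,4,5,6,7}; col 3 has {1,6,7,8,9}; box has {1,3,4,6,7,8} → only 2 remains.
R2C8 = 9: row 2 has {2,3,4,5,6,7}; col 8 has {1,5,6,8}; box has {2,3,4,5,6} → only 9 remains.
R3C6 = 7: row 3 has {1,2,3,6,8}; col 6 has {4,6,8,9}; box has {3,5,6,8} → only 7 remains.
R4C7 = 8: row 4 has {1,6,7,9}; col 7 has {2,3,4,5,6,9}; box has {2,6} → only 8 remains.
R5C1 = 5: row 5 has {2,7}; col 1 has {1,3,4,6,7,8,9}; box has {6,7,9} → only 5 remains.
R5C6 = 3: row 5 has {2,5,7}; col 6 has {4,6,7,8,9}; box has {1,2,4,7} → only 3 remains.
R5C7 = 1: row 5 has {2,3,5,7}; col 7 has {2,3,4,5,6,8,9}; box has {2,6,8} → only 1 remains.
R5C8 = 4: row 5 has {1,2,3,5,7}; col 8 has {1,5,6,8,9}; box has {1,2,6,8} → only 4 remains.
R5C9 = 9: row 5 has {1,2,3,4,5,7}; col 9 has {2,6,7}; box has {1,2,4,6,8} → only 9 remains.
R6C3 = 3: row 6 has {2,4,6}; col 3 has {1,2,6,7,8,9}; box has {5,6,7,9} → only 3 remains.
R6C8 = 7: row 6 has {2,3,4,6}; col 8 has {1,4,5,6,8,9}; box has {1,2,4,6,8,9} → only 7 remains.
R6C9 = 5: row 6 has {2,3,4,6,7}; col 9 has {2,6,7,9}; box has {1,2,4,6,7,8,9} → only 5 remains.
R8C4 = 4: row 8 has {1,3,7,8,9}; col 4 has {1,2,3,5,6,7}; box has {6,7,8,9} → only 4 remains.
R9C1 = 2: row 9 has {1,5,6,7,8,9}; col 1 has {1,3,4,5,6,7,8,9}; box has {1,3,7,8,9} → only 2 remains.
R9C5 = 3: row 9 has {1,2,5,6,7,8,9}; col 5 has {7,8}; box has {4,6,7,8,9} → only 3 remains.
R9C9 = 4: row 9 has {1,2,3,5,6,7,8,9}; col 9 has {2,5,6,7,9}; box has {1,5,6,7,8,9} → only 4 remains.
R1C2 = 9: row 1 has {3,4,5,6,8}; col 2 has {3,7}; box has {1,2,3,4,6,7,8} → only 9 remains.
R1C7 = 7: row 1 has {3,4,5,6,8,9}; col 7 has {1,2,3,4,5,6,8,9}; box has {2,3,4,5,6,9} → only 7 remains.
R1C9 = 1: row 1 has {3,4,5,6,7,8,9}; col 9 has {2,4,5,6,7,9}; box has {2,3,4,5,6,7,9} → only 1 remains.
R2C5 = 1: row 2 has {2,3,4,5,6,7,9}; col 5 has {3,7,8}; box has {3,5,6,7,8} → only 1 remains.
R2C9 = 8: row 2 has {1,2,3,4,5,6,7,9}; col 9 has {1,2,4,5,6,7,9}; box has {1,2,3,4,5,6,7,9} → only 8 remains.
R3C2 = 5: row 3 has {1,2,3,6,7,8}; col 2 has {3,7,9}; box has {1,2,3,4,6,7,8,9} → only 5 remains.
R3C4 = 9: row 3 has {1,2,3,5,6,7,8}; col 4 has {1,2,3,4,5,6,7}; box has {1,3,5,6,7,8} → only 9 remains.
R3C5 = 4: row 3 has {1,2,3,5,6,7,8,9}; col 5 has {1,3,7,8}; box has {1,3,5,6,7,8,9} → only 4 remains.
R4C3 = 4: row 4 has {1,6,7,8,9}; col 3 has {1,2,3,6,7,8,9}; box has {3,5,6,7,9} → only 4 remains.
R4C6 = 5: row 4 has {1,4,6,7,8,9}; col 6 has {3,4,6,7,8,9}; box has {1,2,3,4,7} → only 5 remains.
R4C8 = 3: row 4 has {1,4,5,6,7,8,9}; col 8 has {1,4,5,6,7,8,9}; box has {1,2,4,5,6,7,8,9} → only 3 remains.
R5C2 = 8: row 5 has {1,2,3,4,5,7,9}; col 2 has {3,5,7,9}; box has {3,4,5,6,7,9} → only 8 remains.
R5C5 = 6: row 5 has {1,2,3,4,5,7,8,9}; col 5 has {1,3,4,7,8}; box has {1,2,3,4,5,7} → only 6 remains.
R6C2 = 1: row 6 has {2,3,4,5,6,7}; col 2 has {3,5,7,8,9}; box has {3,4,5,6,7,8,9} → only 1 remains.
R6C4 = 8: row 6 has {1,2,3,4,5,6,7}; col 4 has {1,2,3,4,5,6,7,9}; box has {1,2,3,4,5,6,7} → only 8 remains.
R6C5 = 9: row 6 has {1,2,3,4,5,6,7,8}; col 5 has {1,3,4,6,7,8}; box has {1,2,3,4,5,6,7,8} → only 9 remains.
R7C2 = 4: row 7 has {6,7,8,9}; col 2 has {1,3,5,7,8,9}; box has {1,2,3,7,8,9} → only 4 remains.
R7C8 = 2: row 7 has {4,6,7,8,9}; col 8 has {1,3,4,5,6,7,8,9}; box has {1,4,5,6,7,8,9} → only 2 remains.
R7C9 = 3: row 7 has {2,4,6,7,8,9}; col 9 has {1,2,4,5,6,7,8,9}; box has {1,2,4,5,6,7,8,9} → only 3 remains.
R8C2 = 6: row 8 has {1,3,4,7,8,9}; col 2 has {1,3,4,5,7,8,9}; box has {1,2,3,4,7,8,9} → only 6 remains.
R8C3 = 5: row 8 has {1,3,4,6,7,8,9}; col 3 has {1,2,3,4,6,7,8,9}; box has {1,2,3,4,6,7,8,9} → only 5 remains.
R8C6 = 2: row 8 has {1,3,4,5,6,7,8,9}; col 6 has {3,4,5,6,7,8,9}; box has {3,4,6,7,8,9} → only 2 remains.
R1C5 = 2: row 1 has {1,3,4,5,6,7,8,9}; col 5 has {1,3,4,6,7,8,9}; box has {1,3,4,5,6,7,8,9} → only 2 remains.

496328751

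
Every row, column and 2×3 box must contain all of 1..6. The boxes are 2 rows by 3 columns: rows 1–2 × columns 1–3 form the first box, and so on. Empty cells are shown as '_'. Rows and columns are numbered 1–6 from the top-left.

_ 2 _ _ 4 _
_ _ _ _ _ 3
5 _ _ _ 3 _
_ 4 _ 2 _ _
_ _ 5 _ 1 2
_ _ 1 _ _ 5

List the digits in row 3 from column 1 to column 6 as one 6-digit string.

R6C5 = 6 (sole candidate).
R4C5 = 5 (sole candidate).
R6C2 = 3 (sole candidate).
R6C4 = 4 (sole candidate).
R2C5 = 2 (sole candidate).
R5C2 = 6 (sole candidate).
R5C4 = 3 (sole candidate).
R6C1 = 2 (sole candidate).
R3C2 = 1: row 3 has {3,5}; col 2 has {2,3,4,6}; box has {4,5} → only 1 remains.
R3C4 = 6: row 3 has {1,3,5}; col 4 has {2,3,4}; box has {2,3,5} → only 6 remains.
R3C6 = 4: row 3 has {1,3,5,6}; col 6 has {2,3,5}; box has {2,3,5,6} → only 4 remains.
R4C6 = 1 (sole candidate).
R5C1 = 4 (sole candidate).
R1C6 = 6 (sole candidate).
R2C2 = 5 (sole candidate).
R2C4 = 1 (sole candidate).
R3C3 = 2: row 3 has {1,3,4,5,6}; col 3 has {1,5}; box has {1,4,5} → only 2 remains.

512634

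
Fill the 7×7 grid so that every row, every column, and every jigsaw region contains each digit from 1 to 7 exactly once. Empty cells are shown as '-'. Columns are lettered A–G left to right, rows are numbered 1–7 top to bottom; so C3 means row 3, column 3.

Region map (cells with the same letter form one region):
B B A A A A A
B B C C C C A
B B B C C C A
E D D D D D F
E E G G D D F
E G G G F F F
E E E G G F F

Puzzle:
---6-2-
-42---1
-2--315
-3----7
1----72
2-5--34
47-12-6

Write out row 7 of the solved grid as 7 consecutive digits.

4731256

G1 = 3 (sole candidate).
B6 = 6 (sole candidate).
D6 = 7 (sole candidate).
E6 = 1 (sole candidate).
C7 = 3: row 7 has {1,2,4,6,7}; col 3 has {2,5}; region has {1,2,4,7} → only 3 remains.
F7 = 5: row 7 has {1,2,3,4,6,7}; col 6 has {1,2,3,7}; region has {1,2,3,4,6,7} → only 5 remains.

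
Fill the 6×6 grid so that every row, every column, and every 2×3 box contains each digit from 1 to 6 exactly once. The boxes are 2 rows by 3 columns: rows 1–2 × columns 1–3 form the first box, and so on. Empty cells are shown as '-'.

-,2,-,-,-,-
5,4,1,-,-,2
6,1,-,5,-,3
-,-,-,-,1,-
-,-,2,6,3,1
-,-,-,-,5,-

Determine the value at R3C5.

2

R1C1 = 3 (sole candidate).
R1C3 = 6 (sole candidate).
R1C5 = 4 (sole candidate).
R1C6 = 5 (sole candidate).
R2C4 = 3 (sole candidate).
R2C5 = 6 (sole candidate).
R3C3 = 4 (sole candidate).
R3C5 = 2: row 3 has {1,3,4,5,6}; col 5 has {1,3,4,5,6}; box has {1,3,5} → only 2 remains.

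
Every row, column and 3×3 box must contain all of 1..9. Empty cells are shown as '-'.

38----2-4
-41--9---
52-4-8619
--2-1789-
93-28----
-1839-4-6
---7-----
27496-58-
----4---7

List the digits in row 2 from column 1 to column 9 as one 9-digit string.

r3c3 = 7: row 3 has {1,2,4,5,6,8,9}; col 3 has {1,2,4,8}; box has {1,2,3,4,5,8} → only 7 remains.
r3c5 = 3: row 3 has {1,2,4,5,6,7,8,9}; col 5 has {1,4,6,8,9}; box has {4,8,9} → only 3 remains.
r6c1 = 7: row 6 has {1,3,4,6,8,9}; col 1 has {2,3,5,9}; box has {1,2,3,8,9} → only 7 remains.
r6c6 = 5: row 6 has {1,3,4,6,7,8,9}; col 6 has {7,8,9}; box has {1,2,3,7,8,9} → only 5 remains.
r6c8 = 2: row 6 has {1,3,4,5,6,7,8,9}; col 8 has {1,8,9}; box has {4,6,8,9} → only 2 remains.
r2c1 = 6: row 2 has {1,4,9}; col 1 has {2,3,5,7,9}; box has {1,2,3,4,5,7,8} → only 6 remains.
r2c4 = 5: row 2 has {1,4,6,9}; col 4 has {2,3,4,7,9}; box has {3,4,8,9} → only 5 remains.
r4c1 = 4: row 4 has {1,2,7,8,9}; col 1 has {2,3,5,6,7,9}; box has {1,2,3,7,8,9} → only 4 remains.
r4c4 = 6: row 4 has {1,2,4,7,8,9}; col 4 has {2,3,4,5,7,9}; box has {1,2,3,5,7,8,9} → only 6 remains.
r5c6 = 4: row 5 has {2,3,8,9}; col 6 has {5,7,8,9}; box has {1,2,3,5,6,7,8,9} → only 4 remains.
r1c3 = 9: row 1 has {2,3,4,8}; col 3 has {1,2,4,7,8}; box has {1,2,3,4,5,6,7,8} → only 9 remains.
r1c4 = 1: row 1 has {2,3,4,8,9}; col 4 has {2,3,4,5,6,7,9}; box has {3,4,5,8,9} → only 1 remains.
r1c5 = 7: row 1 has {1,2,3,4,8,9}; col 5 has {1,3,4,6,8,9}; box has {1,3,4,5,8,9} → only 7 remains.
r1c6 = 6: row 1 has {1,2,3,4,7,8,9}; col 6 has {4,5,7,8,9}; box has {1,3,4,5,7,8,9} → only 6 remains.
r1c8 = 5: row 1 has {1,2,3,4,6,7,8,9}; col 8 has {1,2,8,9}; box has {1,2,4,6,9} → only 5 remains.
r2c5 = 2: row 2 has {1,4,5,6,9}; col 5 has {1,3,4,6,7,8,9}; box has {1,3,4,5,6,7,8,9} → only 2 remains.
r4c2 = 5: row 4 has {1,2,4,6,7,8,9}; col 2 has {1,2,3,4,7,8}; box has {1,2,3,4,7,8,9} → only 5 remains.
r4c9 = 3: row 4 has {1,2,4,5,6,7,8,9}; col 9 has {4,6,7,9}; box has {2,4,6,8,9} → only 3 remains.
r5c3 = 6: row 5 has {2,3,4,8,9}; col 3 has {1,2,4,7,8,9}; box has {1,2,3,4,5,7,8,9} → only 6 remains.
r5c8 = 7: row 5 has {2,3,4,6,8,9}; col 8 has {1,2,5,8,9}; box has {2,3,4,6,8,9} → only 7 remains.
r7c5 = 5: row 7 has {7}; col 5 has {1,2,3,4,6,7,8,9}; box has {4,6,7,9} → only 5 remains.
r8c9 = 1: row 8 has {2,4,5,6,7,8,9}; col 9 has {3,4,6,7,9}; box has {5,7,8} → only 1 remains.
r9c4 = 8: row 9 has {4,7}; col 4 has {1,2,3,4,5,6,7,9}; box has {4,5,6,7,9} → only 8 remains.
r2c8 = 3: row 2 has {1,2,4,5,6,9}; col 8 has {1,2,5,7,8,9}; box has {1,2,4,5,6,9} → only 3 remains.
r2c9 = 8: row 2 has {1,2,3,4,5,6,9}; col 9 has {1,3,4,6,7,9}; box has {1,2,3,4,5,6,9} → only 8 remains.
r5c7 = 1: row 5 has {2,3,4,6,7,8,9}; col 7 has {2,4,5,6,8}; box has {2,3,4,6,7,8,9} → only 1 remains.
r5c9 = 5: row 5 has {1,2,3,4,6,7,8,9}; col 9 has {1,3,4,6,7,8,9}; box has {1,2,3,4,6,7,8,9} → only 5 remains.
r7c3 = 3: row 7 has {5,7}; col 3 has {1,2,4,6,7,8,9}; box has {2,4,7} → only 3 remains.
r7c7 = 9: row 7 has {3,5,7}; col 7 has {1,2,4,5,6,8}; box has {1,5,7,8} → only 9 remains.
r7c9 = 2: row 7 has {3,5,7,9}; col 9 has {1,3,4,5,6,7,8,9}; box has {1,5,7,8,9} → only 2 remains.
r8c6 = 3: row 8 has {1,2,4,5,6,7,8,9}; col 6 has {4,5,6,7,8,9}; box has {4,5,6,7,8,9} → only 3 remains.
r9c1 = 1: row 9 has {4,7,8}; col 1 has {2,3,4,5,6,7,9}; box has {2,3,4,7} → only 1 remains.
r9c3 = 5: row 9 has {1,4,7,8}; col 3 has {1,2,3,4,6,7,8,9}; box has {1,2,3,4,7} → only 5 remains.
r9c6 = 2: row 9 has {1,4,5,7,8}; col 6 has {3,4,5,6,7,8,9}; box has {3,4,5,6,7,8,9} → only 2 remains.
r9c7 = 3: row 9 has {1,2,4,5,7,8}; col 7 has {1,2,4,5,6,8,9}; box has {1,2,5,7,8,9} → only 3 remains.
r9c8 = 6: row 9 has {1,2,3,4,5,7,8}; col 8 has {1,2,3,5,7,8,9}; box has {1,2,3,5,7,8,9} → only 6 remains.
r2c7 = 7: row 2 has {1,2,3,4,5,6,8,9}; col 7 has {1,2,3,4,5,6,8,9}; box has {1,2,3,4,5,6,8,9} → only 7 remains.

641529738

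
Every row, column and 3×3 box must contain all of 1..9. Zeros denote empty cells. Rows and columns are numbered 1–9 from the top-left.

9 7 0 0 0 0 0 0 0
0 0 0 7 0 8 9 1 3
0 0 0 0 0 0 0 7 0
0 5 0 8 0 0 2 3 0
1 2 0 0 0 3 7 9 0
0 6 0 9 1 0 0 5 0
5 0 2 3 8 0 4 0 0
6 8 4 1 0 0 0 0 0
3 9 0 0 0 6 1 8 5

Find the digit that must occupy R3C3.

R2C2 = 4: row 2 has {1,3,7,8,9}; col 2 has {2,5,6,7,8,9}; box has {7,9} → only 4 remains.
R5C3 = 8: row 5 has {1,2,3,7,9}; col 3 has {2,4}; box has {1,2,5,6} → only 8 remains.
R6C7 = 8: row 6 has {1,5,6,9}; col 7 has {1,2,4,7,9}; box has {2,3,5,7,9} → only 8 remains.
R6C9 = 4: row 6 has {1,5,6,8,9}; col 9 has {3,5}; box has {2,3,5,7,8,9} → only 4 remains.
R7C2 = 1: row 7 has {2,3,4,5,8}; col 2 has {2,4,5,6,7,8,9}; box has {2,3,4,5,6,8,9} → only 1 remains.
R7C8 = 6: row 7 has {1,2,3,4,5,8}; col 8 has {1,3,5,7,8,9}; box has {1,4,5,8} → only 6 remains.
R8C7 = 3: row 8 has {1,4,6,8}; col 7 has {1,2,4,7,8,9}; box has {1,4,5,6,8} → only 3 remains.
R8C8 = 2: row 8 has {1,3,4,6,8}; col 8 has {1,3,5,6,7,8,9}; box has {1,3,4,5,6,8} → only 2 remains.
R9C3 = 7: row 9 has {1,3,5,6,8,9}; col 3 has {2,4,8}; box has {1,2,3,4,5,6,8,9} → only 7 remains.
R1C8 = 4: row 1 has {7,9}; col 8 has {1,2,3,5,6,7,8,9}; box has {1,3,7,9} → only 4 remains.
R2C1 = 2: row 2 has {1,3,4,7,8,9}; col 1 has {1,3,5,6,9}; box has {4,7,9} → only 2 remains.
R3C1 = 8: row 3 has {7}; col 1 has {1,2,3,5,6,9}; box has {2,4,7,9} → only 8 remains.
R3C2 = 3: row 3 has {7,8}; col 2 has {1,2,4,5,6,7,8,9}; box has {2,4,7,8,9} → only 3 remains.
R4C3 = 9: row 4 has {2,3,5,8}; col 3 has {2,4,7,8}; box has {1,2,5,6,8} → only 9 remains.
R5C9 = 6: row 5 has {1,2,3,7,8,9}; col 9 has {3,4,5}; box has {2,3,4,5,7,8,9} → only 6 remains.
R6C1 = 7: row 6 has {1,4,5,6,8,9}; col 1 has {1,2,3,5,6,8,9}; box has {1,2,5,6,8,9} → only 7 remains.
R6C3 = 3: row 6 has {1,4,5,6,7,8,9}; col 3 has {2,4,7,8,9}; box has {1,2,5,6,7,8,9} → only 3 remains.
R6C6 = 2: row 6 has {1,3,4,5,6,7,8,9}; col 6 has {3,6,8}; box has {1,3,8,9} → only 2 remains.
R3C9 = 2: row 3 has {3,7,8}; col 9 has {3,4,5,6}; box has {1,3,4,7,9} → only 2 remains.
R4C1 = 4: row 4 has {2,3,5,8,9}; col 1 has {1,2,3,5,6,7,8,9}; box has {1,2,3,5,6,7,8,9} → only 4 remains.
R4C6 = 7: row 4 has {2,3,4,5,8,9}; col 6 has {2,3,6,8}; box has {1,2,3,8,9} → only 7 remains.
R4C9 = 1: row 4 has {2,3,4,5,7,8,9}; col 9 has {2,3,4,5,6}; box has {2,3,4,5,6,7,8,9} → only 1 remains.
R7C6 = 9: row 7 has {1,2,3,4,5,6,8}; col 6 has {2,3,6,7,8}; box has {1,3,6,8} → only 9 remains.
R7C9 = 7: row 7 has {1,2,3,4,5,6,8,9}; col 9 has {1,2,3,4,5,6}; box has {1,2,3,4,5,6,8} → only 7 remains.
R8C6 = 5: row 8 has {1,2,3,4,6,8}; col 6 has {2,3,6,7,8,9}; box has {1,3,6,8,9} → only 5 remains.
R8C9 = 9: row 8 has {1,2,3,4,5,6,8}; col 9 has {1,2,3,4,5,6,7}; box has {1,2,3,4,5,6,7,8} → only 9 remains.
R1C6 = 1: row 1 has {4,7,9}; col 6 has {2,3,5,6,7,8,9}; box has {7,8} → only 1 remains.
R1C9 = 8: row 1 has {1,4,7,9}; col 9 has {1,2,3,4,5,6,7,9}; box has {1,2,3,4,7,9} → only 8 remains.
R3C6 = 4: row 3 has {2,3,7,8}; col 6 has {1,2,3,5,6,7,8,9}; box has {1,7,8} → only 4 remains.
R4C5 = 6: row 4 has {1,2,3,4,5,7,8,9}; col 5 has {1,8}; box has {1,2,3,7,8,9} → only 6 remains.
R8C5 = 7: row 8 has {1,2,3,4,5,6,8,9}; col 5 has {1,6,8}; box has {1,3,5,6,8,9} → only 7 remains.
R2C5 = 5: row 2 has {1,2,3,4,7,8,9}; col 5 has {1,6,7,8}; box has {1,4,7,8} → only 5 remains.
R3C4 = 6: row 3 has {2,3,4,7,8}; col 4 has {1,3,7,8,9}; box has {1,4,5,7,8} → only 6 remains.
R3C5 = 9: row 3 has {2,3,4,6,7,8}; col 5 has {1,5,6,7,8}; box has {1,4,5,6,7,8} → only 9 remains.
R3C7 = 5: row 3 has {2,3,4,6,7,8,9}; col 7 has {1,2,3,4,7,8,9}; box has {1,2,3,4,7,8,9} → only 5 remains.
R5C5 = 4: row 5 has {1,2,3,6,7,8,9}; col 5 has {1,5,6,7,8,9}; box has {1,2,3,6,7,8,9} → only 4 remains.
R9C5 = 2: row 9 has {1,3,5,6,7,8,9}; col 5 has {1,4,5,6,7,8,9}; box has {1,3,5,6,7,8,9} → only 2 remains.
R1C4 = 2: row 1 has {1,4,7,8,9}; col 4 has {1,3,6,7,8,9}; box has {1,4,5,6,7,8,9} → only 2 remains.
R1C5 = 3: row 1 has {1,2,4,7,8,9}; col 5 has {1,2,4,5,6,7,8,9}; box has {1,2,4,5,6,7,8,9} → only 3 remains.
R1C7 = 6: row 1 has {1,2,3,4,7,8,9}; col 7 has {1,2,3,4,5,7,8,9}; box has {1,2,3,4,5,7,8,9} → only 6 remains.
R2C3 = 6: row 2 has {1,2,3,4,5,7,8,9}; col 3 has {2,3,4,7,8,9}; box has {2,3,4,7,8,9} → only 6 remains.
R3C3 = 1: row 3 has {2,3,4,5,6,7,8,9}; col 3 has {2,3,4,6,7,8,9}; box has {2,3,4,6,7,8,9} → only 1 remains.

1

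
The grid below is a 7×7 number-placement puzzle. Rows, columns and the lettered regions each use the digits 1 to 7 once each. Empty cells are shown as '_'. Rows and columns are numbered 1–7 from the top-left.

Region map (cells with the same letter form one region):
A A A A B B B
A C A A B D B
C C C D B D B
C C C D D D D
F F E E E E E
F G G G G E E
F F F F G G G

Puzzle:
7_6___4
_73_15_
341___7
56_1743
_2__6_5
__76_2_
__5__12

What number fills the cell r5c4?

r1c6 = 3 (sole candidate).
r2c7 = 6 (sole candidate).
r3c4 = 2 (sole candidate).
r3c5 = 5 (sole candidate).
r3c6 = 6 (sole candidate).
r4c3 = 2 (sole candidate).
r5c3 = 4 (sole candidate).
r5c6 = 7 (sole candidate).
r6c7 = 1 (sole candidate).
r7c2 = 3 (sole candidate).
r7c5 = 4 (sole candidate).
r1c4 = 5 (sole candidate).
r1c5 = 2 (sole candidate).
r2c4 = 4 (sole candidate).
r5c1 = 1 (sole candidate).
r5c4 = 3: row 5 has {1,2,4,5,6,7}; col 4 has {1,2,4,5,6}; region has {1,2,4,5,6,7} → only 3 remains.

3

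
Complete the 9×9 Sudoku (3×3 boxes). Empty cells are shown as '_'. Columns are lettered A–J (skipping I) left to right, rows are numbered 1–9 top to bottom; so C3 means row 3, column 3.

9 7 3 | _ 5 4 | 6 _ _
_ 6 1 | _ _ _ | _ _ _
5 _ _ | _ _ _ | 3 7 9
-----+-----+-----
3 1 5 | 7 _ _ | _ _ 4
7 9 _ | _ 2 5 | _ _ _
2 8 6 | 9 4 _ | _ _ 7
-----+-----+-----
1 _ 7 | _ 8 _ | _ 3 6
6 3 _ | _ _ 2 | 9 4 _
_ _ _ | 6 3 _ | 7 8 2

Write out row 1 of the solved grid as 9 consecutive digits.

973254618

E4 = 6 (sole candidate).
F4 = 8 (sole candidate).
G4 = 2 (sole candidate).
H4 = 9 (sole candidate).
C5 = 4 (sole candidate).
F7 = 9 (sole candidate).
G7 = 5 (sole candidate).
C8 = 8 (sole candidate).
J8 = 1 (sole candidate).
A9 = 4 (sole candidate).
B9 = 5 (sole candidate).
C9 = 9 (sole candidate).
F9 = 1 (sole candidate).
J1 = 8: row 1 has {3,4,5,6,7,9}; col 9 has {1,2,4,6,7,9}; box has {3,6,7,9} → only 8 remains.
A2 = 8 (sole candidate).
G2 = 4 (sole candidate).
J2 = 5 (sole candidate).
C3 = 2 (sole candidate).
E3 = 1 (sole candidate).
F3 = 6 (sole candidate).
J5 = 3 (sole candidate).
F6 = 3 (sole candidate).
G6 = 1 (sole candidate).
H6 = 5 (sole candidate).
B7 = 2 (sole candidate).
D7 = 4 (sole candidate).
D8 = 5 (sole candidate).
E8 = 7 (sole candidate).
D1 = 2: row 1 has {3,4,5,6,7,8,9}; col 4 has {4,5,6,7,9}; box has {1,4,5,6} → only 2 remains.
H1 = 1: row 1 has {2,3,4,5,6,7,8,9}; col 8 has {3,4,5,7,8,9}; box has {3,4,5,6,7,8,9} → only 1 remains.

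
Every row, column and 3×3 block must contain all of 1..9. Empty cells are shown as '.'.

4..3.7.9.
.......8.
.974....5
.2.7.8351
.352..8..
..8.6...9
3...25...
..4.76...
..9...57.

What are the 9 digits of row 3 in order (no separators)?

row 4, column 3 = 6: row 4 has {1,2,3,5,7,8}; col 3 has {4,5,7,8,9}; box has {2,3,5,8} → only 6 remains.
row 7, column 3 = 1: row 7 has {2,3,5}; col 3 has {4,5,6,7,8,9}; box has {3,4,9} → only 1 remains.
row 1, column 3 = 2: row 1 has {3,4,7,9}; col 3 has {1,4,5,6,7,8,9}; box has {4,7,9} → only 2 remains.
row 1, column 9 = 6: row 1 has {2,3,4,7,9}; col 9 has {1,5,9}; box has {5,8,9} → only 6 remains.
row 2, column 3 = 3: row 2 has {8}; col 3 has {1,2,4,5,6,7,8,9}; box has {2,4,7,9} → only 3 remains.
row 4, column 1 = 9: row 4 has {1,2,3,5,6,7,8}; col 1 has {3,4}; box has {2,3,5,6,8} → only 9 remains.
row 4, column 5 = 4: row 4 has {1,2,3,5,6,7,8,9}; col 5 has {2,6,7}; box has {2,6,7,8} → only 4 remains.
row 1, column 7 = 1: row 1 has {2,3,4,6,7,9}; col 7 has {3,5,8}; box has {5,6,8,9} → only 1 remains.
row 3, column 7 = 2: row 3 has {4,5,7,9}; col 7 has {1,3,5,8}; box has {1,5,6,8,9} → only 2 remains.
row 3, column 8 = 3: row 3 has {2,4,5,7,9}; col 8 has {5,7,8,9}; box has {1,2,5,6,8,9} → only 3 remains.
row 8, column 7 = 9: row 8 has {4,6,7}; col 7 has {1,2,3,5,8}; box has {5,7} → only 9 remains.
row 3, column 6 = 1: row 3 has {2,3,4,5,7,9}; col 6 has {5,6,7,8}; box has {3,4,7} → only 1 remains.
row 5, column 6 = 9: row 5 has {2,3,5,8}; col 6 has {1,5,6,7,8}; box has {2,4,6,7,8} → only 9 remains.
row 6, column 6 = 3: row 6 has {6,8,9}; col 6 has {1,5,6,7,8,9}; box has {2,4,6,7,8,9} → only 3 remains.
row 9, column 6 = 4: row 9 has {5,7,9}; col 6 has {1,3,5,6,7,8,9}; box has {2,5,6,7} → only 4 remains.
row 2, column 6 = 2: row 2 has {3,8}; col 6 has {1,3,4,5,6,7,8,9}; box has {1,3,4,7} → only 2 remains.
row 3, column 5 = 8: row 3 has {1,2,3,4,5,7,9}; col 5 has {2,4,6,7}; box has {1,2,3,4,7} → only 8 remains.
row 5, column 5 = 1: row 5 has {2,3,5,8,9}; col 5 has {2,4,6,7,8}; box has {2,3,4,6,7,8,9} → only 1 remains.
row 6, column 4 = 5: row 6 has {3,6,8,9}; col 4 has {2,3,4,7}; box has {1,2,3,4,6,7,8,9} → only 5 remains.
row 9, column 5 = 3: row 9 has {4,5,7,9}; col 5 has {1,2,4,6,7,8}; box has {2,4,5,6,7} → only 3 remains.
row 1, column 5 = 5: row 1 has {1,2,3,4,6,7,9}; col 5 has {1,2,3,4,6,7,8}; box has {1,2,3,4,7,8} → only 5 remains.
row 2, column 5 = 9: row 2 has {2,3,8}; col 5 has {1,2,3,4,5,6,7,8}; box has {1,2,3,4,5,7,8} → only 9 remains.
row 3, column 1 = 6: row 3 has {1,2,3,4,5,7,8,9}; col 1 has {3,4,9}; box has {2,3,4,7,9} → only 6 remains.

697481235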